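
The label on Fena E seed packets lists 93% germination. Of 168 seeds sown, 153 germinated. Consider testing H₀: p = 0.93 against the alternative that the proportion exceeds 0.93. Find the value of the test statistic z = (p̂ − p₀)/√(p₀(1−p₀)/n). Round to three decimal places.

z = -0.980

p̂ = 153/168 ≈ 0.91071.
SE = √(p₀(1−p₀)/n) = √(0.0651/168) = 0.01969.
z = (0.91071 − 0.93)/0.01969 = -0.01929/0.01969 = -0.980.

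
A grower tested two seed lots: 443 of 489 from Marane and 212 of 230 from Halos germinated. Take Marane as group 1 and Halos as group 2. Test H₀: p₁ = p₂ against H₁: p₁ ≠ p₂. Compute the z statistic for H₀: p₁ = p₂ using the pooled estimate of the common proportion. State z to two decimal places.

p̂₁ = 443/489 = 0.9059, p̂₂ = 212/230 = 0.9217.
Pooled p̂ = (443+212)/(489+230) = 655/719 = 0.9110.
SE = √(p̂(1−p̂)(1/n₁+1/n₂)) = √(0.9110·0.0890·0.00639282) = √(0.000518389) = 0.0228.
z = (0.9059 − 0.9217)/0.0228 = -0.0158/0.0228 = -0.69.
Two-sided p-value ≈ 2·Φ(−0.694) = 0.4875.

z = -0.69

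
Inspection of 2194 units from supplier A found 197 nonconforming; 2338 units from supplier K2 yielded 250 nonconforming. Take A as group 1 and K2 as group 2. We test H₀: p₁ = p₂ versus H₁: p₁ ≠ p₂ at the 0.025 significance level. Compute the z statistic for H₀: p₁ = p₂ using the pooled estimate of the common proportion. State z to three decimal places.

p̂₁ = 197/2194 ≈ 0.089790, p̂₂ = 250/2338 ≈ 0.106929.
Pooled p̂ = (197+250)/(2194+2338) = 447/4532 = 0.098632.
SE = √(0.0889037 × 0.000883505) = 0.008863.
z = (0.089790 − 0.106929)/0.008863 = -0.017139/0.008863 = -1.934.
Two-sided p-value ≈ 2·Φ(−1.934) = 0.0531; since p > α = 0.025, fail to reject H₀.

z = -1.934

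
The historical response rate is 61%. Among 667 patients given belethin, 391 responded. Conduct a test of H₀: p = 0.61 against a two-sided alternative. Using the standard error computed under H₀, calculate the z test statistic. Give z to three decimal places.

p̂ = 391/667 = 0.586207.
Standard error under H₀: √(0.61×0.39/667) = 0.018886.
z = (0.586207 − 0.61)/0.018886 = -0.023793/0.018886 = -1.260.

z = -1.260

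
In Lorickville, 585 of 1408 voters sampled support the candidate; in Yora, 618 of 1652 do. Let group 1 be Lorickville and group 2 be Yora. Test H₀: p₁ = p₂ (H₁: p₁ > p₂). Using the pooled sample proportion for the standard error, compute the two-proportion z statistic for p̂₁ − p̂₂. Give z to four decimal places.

p̂₁ = 585/1408 ≈ 0.4154830, p̂₂ = 618/1652 ≈ 0.3740920.
Pooled p̂ = (585+618)/(1408+1652) = 1203/3060 = 0.3931373.
SE = √(p̂(1−p̂)(1/n₁+1/n₂)) = √(0.3931373·0.6068627·0.00131555) = √(0.000313865) = 0.0177162.
z = (0.4154830 − 0.3740920)/0.0177162 = 0.0413910/0.0177162 = 2.3363.

z = 2.3363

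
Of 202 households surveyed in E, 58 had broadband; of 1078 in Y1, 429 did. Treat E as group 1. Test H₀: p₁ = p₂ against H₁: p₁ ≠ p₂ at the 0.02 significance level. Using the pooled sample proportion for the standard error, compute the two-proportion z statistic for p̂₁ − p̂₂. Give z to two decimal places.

z = -2.98

p̂₁ = 58/202 ≈ 0.2871, p̂₂ = 429/1078 ≈ 0.3980.
Pooled p̂ = (58+429)/(202+1078) = 487/1280 = 0.3805.
SE = √(0.235712 × 0.00587814) = 0.0372.
z = (0.2871 − 0.3980)/0.0372 = -0.1109/0.0372 = -2.98.
Two-sided p-value ≈ 2·Φ(−2.977) = 0.0029. With α = 0.02, reject H₀.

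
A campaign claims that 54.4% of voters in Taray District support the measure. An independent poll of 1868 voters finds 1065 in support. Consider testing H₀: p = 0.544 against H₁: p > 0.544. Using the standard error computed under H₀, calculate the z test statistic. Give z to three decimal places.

z = 2.267

p̂ = 1065/1868 = 0.570128.
SE = √(p₀(1−p₀)/n) = √(0.24806/1868) = 0.011524.
z = (0.570128 − 0.544)/0.011524 = 0.026128/0.011524 = 2.267.
p-value = P(Z > 2.267) ≈ 0.0117.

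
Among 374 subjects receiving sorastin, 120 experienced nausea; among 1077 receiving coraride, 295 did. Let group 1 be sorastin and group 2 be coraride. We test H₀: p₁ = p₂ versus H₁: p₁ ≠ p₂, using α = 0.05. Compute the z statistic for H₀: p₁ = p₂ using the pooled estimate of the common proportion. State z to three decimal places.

p̂₁ = 120/374 ≈ 0.32086, p̂₂ = 295/1077 ≈ 0.27391.
Pooled p̂ = (120+295)/(374+1077) = 415/1451 = 0.28601.
SE = √(0.204208 × 0.0036023) = 0.02712.
z = (0.32086 − 0.27391)/0.02712 = 0.04695/0.02712 = 1.731.
Two-sided p-value ≈ 2·Φ(−1.731) = 0.0835, so at α = 0.05 we fail to reject H₀.

z = 1.731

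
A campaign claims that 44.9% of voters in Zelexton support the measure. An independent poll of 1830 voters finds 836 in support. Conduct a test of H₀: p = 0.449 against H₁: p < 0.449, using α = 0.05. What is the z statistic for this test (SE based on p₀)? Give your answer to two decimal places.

z = 0.67

p̂ = 836/1830 = 0.4568.
SE = √(p₀(1−p₀)/n) = √(0.2474/1830) = 0.0116.
z = (0.4568 − 0.449)/0.0116 = 0.0078/0.0116 = 0.67.
p-value = P(Z < 0.673) ≈ 0.7497, so at α = 0.05 we fail to reject H₀.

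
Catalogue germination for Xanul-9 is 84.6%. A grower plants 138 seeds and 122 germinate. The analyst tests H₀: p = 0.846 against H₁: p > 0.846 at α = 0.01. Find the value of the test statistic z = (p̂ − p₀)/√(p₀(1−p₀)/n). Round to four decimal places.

z = 1.2386

p̂ = 122/138 = 0.884058.
SE = √(p₀(1−p₀)/n) = √(0.13028/138) = 0.030726.
z = (0.884058 − 0.846)/0.030726 = 0.038058/0.030726 = 1.2386.
p-value = P(Z > 1.239) ≈ 0.1077. With α = 0.01, fail to reject H₀.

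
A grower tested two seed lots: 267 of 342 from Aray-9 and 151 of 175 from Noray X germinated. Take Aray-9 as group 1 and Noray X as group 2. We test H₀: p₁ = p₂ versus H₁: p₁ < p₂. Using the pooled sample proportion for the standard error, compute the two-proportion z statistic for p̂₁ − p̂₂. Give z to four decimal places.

p̂₁ = 267/342 ≈ 0.780702, p̂₂ = 151/175 ≈ 0.862857.
Pooled p̂ = (267+151)/(342+175) = 418/517 = 0.808511.
SE = √(0.154821 × 0.00863826) = 0.036570.
z = (0.780702 − 0.862857)/0.036570 = -0.082155/0.036570 = -2.2465.
p-value = P(Z < -2.247) ≈ 0.0123.

z = -2.2465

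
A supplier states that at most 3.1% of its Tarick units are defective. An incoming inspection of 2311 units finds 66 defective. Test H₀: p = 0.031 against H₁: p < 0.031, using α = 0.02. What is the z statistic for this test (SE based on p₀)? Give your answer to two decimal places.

z = -0.68

p̂ = 66/2311 = 0.02856.
Under H₀, SE = √(0.031·0.969/2311) = √(1.29983e-05) = 0.00361.
z = (0.02856 − 0.031)/0.00361 = -0.00244/0.00361 = -0.68.
p-value = P(Z < -0.677) ≈ 0.2492, so at α = 0.02 we fail to reject H₀.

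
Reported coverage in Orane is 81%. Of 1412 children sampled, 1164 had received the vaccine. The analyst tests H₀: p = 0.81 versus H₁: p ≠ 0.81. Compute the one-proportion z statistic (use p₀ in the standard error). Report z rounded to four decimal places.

z = 1.3757

p̂ = 1164/1412 = 0.8243626.
Under H₀, SE = √(0.81·0.19/1412) = √(0.000108994) = 0.0104400.
z = (0.8243626 − 0.81)/0.0104400 = 0.0143626/0.0104400 = 1.3757.
p-value = 2·P(Z > 1.376) ≈ 0.1689.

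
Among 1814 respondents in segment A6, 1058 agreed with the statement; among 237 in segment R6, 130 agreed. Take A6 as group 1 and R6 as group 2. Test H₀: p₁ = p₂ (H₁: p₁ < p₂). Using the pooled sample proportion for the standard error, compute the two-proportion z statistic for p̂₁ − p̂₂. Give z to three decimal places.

z = 1.018

p̂₁ = 1058/1814 = 0.58324, p̂₂ = 130/237 = 0.54852.
Pooled p̂ = (1058+130)/(1814+237) = 1188/2051 = 0.57923.
SE = √(0.243723 × 0.00477068) = 0.03410.
z = (0.58324 − 0.54852)/0.03410 = 0.03472/0.03410 = 1.018.
p-value = P(Z < 1.018) ≈ 0.8457.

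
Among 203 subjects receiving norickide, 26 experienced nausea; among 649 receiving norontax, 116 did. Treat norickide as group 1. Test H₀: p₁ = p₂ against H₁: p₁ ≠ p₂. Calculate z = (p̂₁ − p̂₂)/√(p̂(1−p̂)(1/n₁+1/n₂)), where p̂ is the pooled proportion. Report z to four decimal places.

p̂₁ = 26/203 ≈ 0.128079, p̂₂ = 116/649 ≈ 0.178737.
Pooled p̂ = (26+116)/(203+649) = 142/852 = 0.166667.
SE = √(p̂(1−p̂)(1/n₁+1/n₂)) = √(0.166667·0.833333·0.00646694) = √(0.000898186) = 0.029970.
z = (0.128079 − 0.178737)/0.029970 = -0.050658/0.029970 = -1.6903.
Two-sided p-value ≈ 2·Φ(−1.690) = 0.0910.

z = -1.6903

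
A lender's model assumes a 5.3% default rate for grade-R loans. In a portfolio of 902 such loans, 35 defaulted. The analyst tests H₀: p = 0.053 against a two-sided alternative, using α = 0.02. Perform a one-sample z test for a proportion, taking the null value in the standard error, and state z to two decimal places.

z = -1.90

p̂ = 35/902 = 0.03880.
Standard error under H₀: √(0.053×0.947/902) = 0.00746.
z = (0.03880 − 0.053)/0.00746 = -0.01420/0.00746 = -1.90.
p-value = 2·P(Z > 1.903) ≈ 0.0570. With α = 0.02, fail to reject H₀.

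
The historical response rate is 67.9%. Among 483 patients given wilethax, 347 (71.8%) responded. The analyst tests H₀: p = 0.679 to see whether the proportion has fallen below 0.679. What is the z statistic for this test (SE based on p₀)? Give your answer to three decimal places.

z = 1.856

p̂ = 347/483 ≈ 0.71843.
Standard error under H₀: √(0.679×0.321/483) = 0.02124.
z = (0.71843 − 0.679)/0.02124 = 0.03943/0.02124 = 1.856.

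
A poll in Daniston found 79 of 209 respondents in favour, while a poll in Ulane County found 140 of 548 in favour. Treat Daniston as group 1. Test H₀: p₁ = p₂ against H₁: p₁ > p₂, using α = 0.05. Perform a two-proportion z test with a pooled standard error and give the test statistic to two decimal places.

p̂₁ = 79/209 = 0.3780, p̂₂ = 140/548 = 0.2555.
Pooled p̂ = (79+140)/(209+548) = 219/757 = 0.2893.
SE = √(p̂(1−p̂)(1/n₁+1/n₂)) = √(0.2893·0.7107·0.00660951) = √(0.00135895) = 0.0369.
z = (0.3780 − 0.2555)/0.0369 = 0.1225/0.0369 = 3.32.
p-value = P(Z > 3.323) ≈ 0.0004, so at α = 0.05 we reject H₀.

z = 3.32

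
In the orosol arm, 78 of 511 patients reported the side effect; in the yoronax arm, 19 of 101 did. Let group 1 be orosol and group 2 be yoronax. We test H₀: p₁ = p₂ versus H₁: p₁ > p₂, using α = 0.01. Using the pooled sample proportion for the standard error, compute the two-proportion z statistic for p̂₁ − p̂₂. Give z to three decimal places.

z = -0.892

p̂₁ = 78/511 = 0.15264, p̂₂ = 19/101 = 0.18812.
Pooled p̂ = (78+19)/(511+101) = 97/612 = 0.15850.
SE = √(p̂(1−p̂)(1/n₁+1/n₂)) = √(0.15850·0.84150·0.0118579) = √(0.00158156) = 0.03977.
z = (0.15264 − 0.18812)/0.03977 = -0.03548/0.03977 = -0.892.
p-value = P(Z > -0.892) ≈ 0.8138. With α = 0.01, fail to reject H₀.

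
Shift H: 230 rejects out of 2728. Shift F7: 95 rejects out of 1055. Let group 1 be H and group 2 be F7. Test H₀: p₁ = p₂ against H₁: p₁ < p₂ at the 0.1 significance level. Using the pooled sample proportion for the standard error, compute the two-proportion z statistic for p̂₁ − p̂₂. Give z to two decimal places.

z = -0.56

p̂₁ = 230/2728 ≈ 0.0843, p̂₂ = 95/1055 ≈ 0.0900.
Pooled p̂ = (230+95)/(2728+1055) = 325/3783 = 0.0859.
SE = √(p̂(1−p̂)(1/n₁+1/n₂)) = √(0.0859·0.9141·0.00131444) = √(0.000103223) = 0.0102.
z = (0.0843 − 0.0900)/0.0102 = -0.0057/0.0102 = -0.56.
p-value = P(Z < -0.565) ≈ 0.2862; since p > α = 0.1, fail to reject H₀.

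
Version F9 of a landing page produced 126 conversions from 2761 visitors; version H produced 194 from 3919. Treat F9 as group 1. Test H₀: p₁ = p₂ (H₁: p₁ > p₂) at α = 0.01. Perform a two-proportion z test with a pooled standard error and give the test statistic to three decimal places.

p̂₁ = 126/2761 ≈ 0.045636, p̂₂ = 194/3919 ≈ 0.049502.
Pooled p̂ = (126+194)/(2761+3919) = 320/6680 = 0.047904.
SE = √(p̂(1−p̂)(1/n₁+1/n₂)) = √(0.047904·0.952096·0.000617355) = √(2.81572e-05) = 0.005306.
z = (0.045636 − 0.049502)/0.005306 = -0.003866/0.005306 = -0.729.
p-value = P(Z > -0.729) ≈ 0.7669; since p > α = 0.01, fail to reject H₀.

z = -0.729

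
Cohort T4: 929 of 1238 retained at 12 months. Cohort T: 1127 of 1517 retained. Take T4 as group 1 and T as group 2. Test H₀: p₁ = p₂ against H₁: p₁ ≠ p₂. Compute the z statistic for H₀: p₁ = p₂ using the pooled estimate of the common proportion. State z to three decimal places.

z = 0.449

p̂₁ = 929/1238 ≈ 0.75040, p̂₂ = 1127/1517 ≈ 0.74291.
Pooled p̂ = (929+1127)/(1238+1517) = 2056/2755 = 0.74628.
SE = √(0.189346 × 0.00146695) = 0.01667.
z = (0.75040 − 0.74291)/0.01667 = 0.00749/0.01667 = 0.449.
Two-sided p-value ≈ 2·Φ(−0.449) = 0.6531.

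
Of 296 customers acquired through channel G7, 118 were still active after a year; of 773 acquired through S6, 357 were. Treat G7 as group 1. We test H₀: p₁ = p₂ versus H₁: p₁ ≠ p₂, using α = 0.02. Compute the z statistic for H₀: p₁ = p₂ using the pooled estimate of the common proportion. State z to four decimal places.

p̂₁ = 118/296 ≈ 0.3986486, p̂₂ = 357/773 ≈ 0.4618370.
Pooled p̂ = (118+357)/(296+773) = 475/1069 = 0.4443405.
SE = √(0.246902 × 0.00467204) = 0.0339637.
z = (0.3986486 − 0.4618370)/0.0339637 = -0.0631884/0.0339637 = -1.8605.
Two-sided p-value ≈ 2·Φ(−1.860) = 0.0628, so at α = 0.02 we fail to reject H₀.

z = -1.8605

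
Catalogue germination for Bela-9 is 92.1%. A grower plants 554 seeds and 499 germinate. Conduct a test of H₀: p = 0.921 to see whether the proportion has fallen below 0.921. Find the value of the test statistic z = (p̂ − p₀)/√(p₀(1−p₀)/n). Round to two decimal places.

p̂ = 499/554 = 0.9007.
Under H₀, SE = √(0.921·0.079/554) = √(0.000131334) = 0.0115.
z = (0.9007 − 0.921)/0.0115 = -0.0203/0.0115 = -1.77.

z = -1.77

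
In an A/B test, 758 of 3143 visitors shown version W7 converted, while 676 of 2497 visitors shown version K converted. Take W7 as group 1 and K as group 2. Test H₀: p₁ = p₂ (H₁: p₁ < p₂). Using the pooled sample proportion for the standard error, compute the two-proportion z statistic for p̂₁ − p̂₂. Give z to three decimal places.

p̂₁ = 758/3143 = 0.24117, p̂₂ = 676/2497 = 0.27072.
Pooled p̂ = (758+676)/(3143+2497) = 1434/5640 = 0.25426.
SE = √(p̂(1−p̂)(1/n₁+1/n₂)) = √(0.25426·0.74574·0.000718648) = √(0.000136263) = 0.01167.
z = (0.24117 − 0.27072)/0.01167 = -0.02955/0.01167 = -2.532.
p-value = P(Z < -2.532) ≈ 0.0057.

z = -2.532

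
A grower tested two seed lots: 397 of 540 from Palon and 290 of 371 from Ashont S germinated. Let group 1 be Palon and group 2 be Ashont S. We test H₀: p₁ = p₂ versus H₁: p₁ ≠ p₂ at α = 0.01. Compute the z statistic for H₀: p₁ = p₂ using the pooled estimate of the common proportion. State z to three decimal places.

p̂₁ = 397/540 = 0.73519, p̂₂ = 290/371 = 0.78167.
Pooled p̂ = (397+290)/(540+371) = 687/911 = 0.75412.
SE = √(0.185425 × 0.00454727) = 0.02904.
z = (0.73519 − 0.78167)/0.02904 = -0.04648/0.02904 = -1.601.
p-value = 2·P(Z > 1.601) ≈ 0.1094; since p > α = 0.01, fail to reject H₀.

z = -1.601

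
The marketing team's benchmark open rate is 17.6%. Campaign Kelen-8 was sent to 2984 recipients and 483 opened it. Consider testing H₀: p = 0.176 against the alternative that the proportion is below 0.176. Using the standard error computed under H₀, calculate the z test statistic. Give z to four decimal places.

p̂ = 483/2984 = 0.1618633.
Standard error under H₀: √(0.176×0.824/2984) = 0.0069714.
z = (0.1618633 − 0.176)/0.0069714 = -0.0141367/0.0069714 = -2.0278.

z = -2.0278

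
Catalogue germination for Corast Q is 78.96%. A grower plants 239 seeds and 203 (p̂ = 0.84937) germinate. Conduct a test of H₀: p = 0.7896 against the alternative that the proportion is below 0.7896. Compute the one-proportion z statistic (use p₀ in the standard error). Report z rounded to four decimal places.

z = 2.2671

p̂ = 203/239 ≈ 0.849372.
Standard error under H₀: √(0.7896×0.2104/239) = 0.026365.
z = (0.849372 − 0.7896)/0.026365 = 0.059772/0.026365 = 2.2671.
p-value = P(Z < 2.267) ≈ 0.9883.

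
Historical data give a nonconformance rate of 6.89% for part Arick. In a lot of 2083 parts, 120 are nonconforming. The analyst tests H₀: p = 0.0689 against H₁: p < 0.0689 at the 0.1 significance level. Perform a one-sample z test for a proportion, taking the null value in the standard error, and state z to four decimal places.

z = -2.0345

p̂ = 120/2083 = 0.0576092.
Under H₀, SE = √(0.0689·0.9311/2083) = √(3.07983e-05) = 0.0055496.
z = (0.0576092 − 0.0689)/0.0055496 = -0.0112908/0.0055496 = -2.0345.
p-value = P(Z < -2.035) ≈ 0.0209, so at α = 0.1 we reject H₀.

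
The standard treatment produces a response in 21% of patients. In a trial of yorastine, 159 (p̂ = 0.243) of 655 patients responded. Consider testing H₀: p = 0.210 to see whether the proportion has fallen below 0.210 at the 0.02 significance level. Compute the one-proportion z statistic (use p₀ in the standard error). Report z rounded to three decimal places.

z = 2.058

p̂ = 159/655 ≈ 0.24275.
Under H₀, SE = √(0.21·0.79/655) = √(0.000253282) = 0.01591.
z = (0.24275 − 0.21)/0.01591 = 0.03275/0.01591 = 2.058.
p-value = P(Z < 2.058) ≈ 0.9802, so at α = 0.02 we fail to reject H₀.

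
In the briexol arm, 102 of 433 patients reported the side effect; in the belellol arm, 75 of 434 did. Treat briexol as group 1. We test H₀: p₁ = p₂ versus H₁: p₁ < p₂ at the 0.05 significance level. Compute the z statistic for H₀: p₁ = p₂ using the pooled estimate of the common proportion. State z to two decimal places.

z = 2.29

p̂₁ = 102/433 = 0.2356, p̂₂ = 75/434 = 0.1728.
Pooled p̂ = (102+75)/(433+434) = 177/867 = 0.2042.
SE = √(0.162474 × 0.00461362) = 0.0274.
z = (0.2356 − 0.1728)/0.0274 = 0.0628/0.0274 = 2.29.
p-value = P(Z < 2.292) ≈ 0.9891. With α = 0.05, fail to reject H₀.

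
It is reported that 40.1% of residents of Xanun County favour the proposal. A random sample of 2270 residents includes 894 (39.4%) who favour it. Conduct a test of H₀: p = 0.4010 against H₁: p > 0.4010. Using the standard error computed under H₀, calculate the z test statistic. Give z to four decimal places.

p̂ = 894/2270 ≈ 0.3938326.
Standard error under H₀: √(0.401×0.599/2270) = 0.0102866.
z = (0.3938326 − 0.401)/0.0102866 = -0.0071674/0.0102866 = -0.6968.
p-value = P(Z > -0.697) ≈ 0.7570.

z = -0.6968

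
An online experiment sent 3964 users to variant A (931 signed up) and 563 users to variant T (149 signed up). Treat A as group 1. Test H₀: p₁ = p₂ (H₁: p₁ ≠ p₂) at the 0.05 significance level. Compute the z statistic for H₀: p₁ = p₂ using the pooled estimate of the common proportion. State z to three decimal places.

p̂₁ = 931/3964 = 0.23486, p̂₂ = 149/563 = 0.26465.
Pooled p̂ = (931+149)/(3964+563) = 1080/4527 = 0.23857.
SE = √(0.181654 × 0.00202847) = 0.01920.
z = (0.23486 − 0.26465)/0.01920 = -0.02979/0.01920 = -1.552.
Two-sided p-value ≈ 2·Φ(−1.552) = 0.1207. With α = 0.05, fail to reject H₀.

z = -1.552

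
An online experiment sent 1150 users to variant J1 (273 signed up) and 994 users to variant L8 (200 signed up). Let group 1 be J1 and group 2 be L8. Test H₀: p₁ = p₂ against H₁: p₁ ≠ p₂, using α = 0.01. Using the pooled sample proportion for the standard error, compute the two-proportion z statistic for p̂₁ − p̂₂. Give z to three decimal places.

p̂₁ = 273/1150 = 0.237391, p̂₂ = 200/994 = 0.201207.
Pooled p̂ = (273+200)/(1150+994) = 473/2144 = 0.220616.
SE = √(0.171944 × 0.0018756) = 0.017958.
z = (0.237391 − 0.201207)/0.017958 = 0.036184/0.017958 = 2.015.
Two-sided p-value ≈ 2·Φ(−2.015) = 0.0439; since p > α = 0.01, fail to reject H₀.

z = 2.015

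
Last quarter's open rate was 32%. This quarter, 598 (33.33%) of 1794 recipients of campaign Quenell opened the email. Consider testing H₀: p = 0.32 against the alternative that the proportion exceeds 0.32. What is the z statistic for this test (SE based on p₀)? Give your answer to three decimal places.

p̂ = 598/1794 = 0.33333.
SE = √(p₀(1−p₀)/n) = √(0.2176/1794) = 0.01101.
z = (0.33333 − 0.32)/0.01101 = 0.01333/0.01101 = 1.211.

z = 1.211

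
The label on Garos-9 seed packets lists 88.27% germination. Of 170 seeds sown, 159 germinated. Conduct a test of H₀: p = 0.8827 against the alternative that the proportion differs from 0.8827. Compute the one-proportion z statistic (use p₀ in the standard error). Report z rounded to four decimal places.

p̂ = 159/170 = 0.935294.
Under H₀, SE = √(0.8827·0.1173/170) = √(0.000609063) = 0.024679.
z = (0.935294 − 0.8827)/0.024679 = 0.052594/0.024679 = 2.1311.

z = 2.1311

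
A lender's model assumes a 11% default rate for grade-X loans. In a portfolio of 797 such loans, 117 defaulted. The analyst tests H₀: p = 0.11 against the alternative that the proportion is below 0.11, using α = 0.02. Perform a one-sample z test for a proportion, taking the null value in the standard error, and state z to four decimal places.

p̂ = 117/797 = 0.1468005.
Under H₀, SE = √(0.11·0.89/797) = √(0.000122836) = 0.0110831.
z = (0.1468005 − 0.11)/0.0110831 = 0.0368005/0.0110831 = 3.3204.
p-value = P(Z < 3.320) ≈ 0.9996. With α = 0.02, fail to reject H₀.

z = 3.3204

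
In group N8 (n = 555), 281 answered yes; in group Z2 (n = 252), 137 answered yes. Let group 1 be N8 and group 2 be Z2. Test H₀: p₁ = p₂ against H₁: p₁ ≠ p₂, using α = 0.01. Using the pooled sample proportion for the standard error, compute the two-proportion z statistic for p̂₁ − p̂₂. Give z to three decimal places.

z = -0.984

p̂₁ = 281/555 ≈ 0.50631, p̂₂ = 137/252 ≈ 0.54365.
Pooled p̂ = (281+137)/(555+252) = 418/807 = 0.51797.
SE = √(0.249677 × 0.00577006) = 0.03796.
z = (0.50631 − 0.54365)/0.03796 = -0.03734/0.03796 = -0.984.
p-value = 2·P(Z > 0.984) ≈ 0.3252, so at α = 0.01 we fail to reject H₀.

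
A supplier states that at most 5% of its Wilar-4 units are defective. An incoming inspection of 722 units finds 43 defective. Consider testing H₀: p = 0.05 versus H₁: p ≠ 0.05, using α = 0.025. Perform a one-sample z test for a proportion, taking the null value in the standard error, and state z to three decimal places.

z = 1.178

p̂ = 43/722 = 0.059557.
SE = √(p₀(1−p₀)/n) = √(0.0475/722) = 0.008111.
z = (0.059557 − 0.05)/0.008111 = 0.009557/0.008111 = 1.178.
p-value = 2·P(Z > 1.178) ≈ 0.2387; since p > α = 0.025, fail to reject H₀.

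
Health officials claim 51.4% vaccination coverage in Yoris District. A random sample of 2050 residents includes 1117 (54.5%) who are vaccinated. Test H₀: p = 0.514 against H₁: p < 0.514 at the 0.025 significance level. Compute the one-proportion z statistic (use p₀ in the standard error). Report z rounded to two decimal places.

z = 2.80

p̂ = 1117/2050 ≈ 0.54488.
Standard error under H₀: √(0.514×0.486/2050) = 0.01104.
z = (0.54488 − 0.514)/0.01104 = 0.03088/0.01104 = 2.80.
p-value = P(Z < 2.797) ≈ 0.9974. With α = 0.025, fail to reject H₀.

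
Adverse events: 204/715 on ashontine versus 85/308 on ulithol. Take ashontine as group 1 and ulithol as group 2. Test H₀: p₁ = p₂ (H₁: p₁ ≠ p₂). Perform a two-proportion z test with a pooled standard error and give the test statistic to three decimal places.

p̂₁ = 204/715 ≈ 0.28531, p̂₂ = 85/308 ≈ 0.27597.
Pooled p̂ = (204+85)/(715+308) = 289/1023 = 0.28250.
SE = √(p̂(1−p̂)(1/n₁+1/n₂)) = √(0.28250·0.71750·0.00464535) = √(0.000941589) = 0.03069.
z = (0.28531 − 0.27597)/0.03069 = 0.00934/0.03069 = 0.304.

z = 0.304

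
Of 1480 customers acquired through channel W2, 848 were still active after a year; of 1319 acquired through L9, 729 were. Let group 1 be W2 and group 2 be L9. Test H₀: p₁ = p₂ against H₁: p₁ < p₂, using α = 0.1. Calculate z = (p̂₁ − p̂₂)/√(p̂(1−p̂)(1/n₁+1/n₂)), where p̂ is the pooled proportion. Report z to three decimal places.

z = 1.080

p̂₁ = 848/1480 ≈ 0.57297, p̂₂ = 729/1319 ≈ 0.55269.
Pooled p̂ = (848+729)/(1480+1319) = 1577/2799 = 0.56342.
SE = √(0.245978 × 0.00143383) = 0.01878.
z = (0.57297 − 0.55269)/0.01878 = 0.02028/0.01878 = 1.080.
p-value = P(Z < 1.080) ≈ 0.8599, so at α = 0.1 we fail to reject H₀.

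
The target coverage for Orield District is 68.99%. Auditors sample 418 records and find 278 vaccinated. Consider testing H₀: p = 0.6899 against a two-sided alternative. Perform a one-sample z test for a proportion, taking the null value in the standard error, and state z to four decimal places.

z = -1.0975

p̂ = 278/418 ≈ 0.665072.
SE = √(p₀(1−p₀)/n) = √(0.21394/418) = 0.022623.
z = (0.665072 − 0.6899)/0.022623 = -0.024828/0.022623 = -1.0975.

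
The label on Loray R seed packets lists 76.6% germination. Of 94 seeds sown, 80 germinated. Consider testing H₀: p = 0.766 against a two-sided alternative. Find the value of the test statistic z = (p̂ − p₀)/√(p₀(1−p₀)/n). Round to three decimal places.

p̂ = 80/94 = 0.85106.
SE = √(p₀(1−p₀)/n) = √(0.17924/94) = 0.04367.
z = (0.85106 − 0.766)/0.04367 = 0.08506/0.04367 = 1.948.
Two-sided p-value ≈ 2·Φ(−1.948) = 0.0514.

z = 1.948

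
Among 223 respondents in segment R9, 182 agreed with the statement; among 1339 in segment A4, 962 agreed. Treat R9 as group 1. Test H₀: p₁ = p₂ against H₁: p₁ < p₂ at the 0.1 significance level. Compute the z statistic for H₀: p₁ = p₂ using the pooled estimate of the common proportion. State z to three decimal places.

z = 3.051

p̂₁ = 182/223 = 0.81614, p̂₂ = 962/1339 = 0.71845.
Pooled p̂ = (182+962)/(223+1339) = 1144/1562 = 0.73239.
SE = √(0.195993 × 0.00523113) = 0.03202.
z = (0.81614 − 0.71845)/0.03202 = 0.09769/0.03202 = 3.051.
p-value = P(Z < 3.051) ≈ 0.9989; since p > α = 0.1, fail to reject H₀.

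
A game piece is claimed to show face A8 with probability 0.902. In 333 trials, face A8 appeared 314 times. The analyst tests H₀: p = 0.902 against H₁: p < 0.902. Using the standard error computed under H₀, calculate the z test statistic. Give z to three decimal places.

z = 2.513

p̂ = 314/333 = 0.94294.
SE = √(p₀(1−p₀)/n) = √(0.088396/333) = 0.01629.
z = (0.94294 − 0.902)/0.01629 = 0.04094/0.01629 = 2.513.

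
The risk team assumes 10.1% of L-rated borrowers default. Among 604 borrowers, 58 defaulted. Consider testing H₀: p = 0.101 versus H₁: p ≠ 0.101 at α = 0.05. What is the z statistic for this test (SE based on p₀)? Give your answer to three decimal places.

p̂ = 58/604 = 0.096026.
Standard error under H₀: √(0.101×0.899/604) = 0.012261.
z = (0.096026 − 0.101)/0.012261 = -0.004974/0.012261 = -0.406.
Two-sided p-value ≈ 2·Φ(−0.406) = 0.6850; since p > α = 0.05, fail to reject H₀.

z = -0.406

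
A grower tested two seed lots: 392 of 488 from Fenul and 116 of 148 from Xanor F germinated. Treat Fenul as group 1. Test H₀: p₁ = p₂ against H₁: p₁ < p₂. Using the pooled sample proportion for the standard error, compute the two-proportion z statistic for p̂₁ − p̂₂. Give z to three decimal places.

z = 0.518

p̂₁ = 392/488 = 0.80328, p̂₂ = 116/148 = 0.78378.
Pooled p̂ = (392+116)/(488+148) = 508/636 = 0.79874.
SE = √(0.160753 × 0.00880594) = 0.03762.
z = (0.80328 − 0.78378)/0.03762 = 0.01950/0.03762 = 0.518.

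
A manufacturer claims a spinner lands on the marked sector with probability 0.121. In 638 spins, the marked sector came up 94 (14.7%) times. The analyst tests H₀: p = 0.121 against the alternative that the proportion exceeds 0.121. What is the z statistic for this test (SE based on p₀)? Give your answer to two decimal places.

p̂ = 94/638 = 0.1473.
SE = √(p₀(1−p₀)/n) = √(0.10636/638) = 0.0129.
z = (0.1473 − 0.121)/0.0129 = 0.0263/0.0129 = 2.04.
p-value = P(Z > 2.040) ≈ 0.0207.

z = 2.04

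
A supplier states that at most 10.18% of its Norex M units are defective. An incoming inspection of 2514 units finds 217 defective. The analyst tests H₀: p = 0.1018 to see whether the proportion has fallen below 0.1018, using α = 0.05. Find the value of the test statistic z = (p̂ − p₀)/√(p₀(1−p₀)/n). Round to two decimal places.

z = -2.57

p̂ = 217/2514 = 0.08632.
Standard error under H₀: √(0.1018×0.8982/2514) = 0.00603.
z = (0.08632 − 0.1018)/0.00603 = -0.01548/0.00603 = -2.57.
p-value = P(Z < -2.567) ≈ 0.0051; since p < α = 0.05, reject H₀.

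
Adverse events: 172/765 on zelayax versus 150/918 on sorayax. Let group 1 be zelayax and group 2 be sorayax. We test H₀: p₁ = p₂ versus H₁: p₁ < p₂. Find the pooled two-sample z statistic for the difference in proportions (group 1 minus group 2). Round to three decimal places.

z = 3.191

p̂₁ = 172/765 ≈ 0.224837, p̂₂ = 150/918 ≈ 0.163399.
Pooled p̂ = (172+150)/(765+918) = 322/1683 = 0.191325.
SE = √(p̂(1−p̂)(1/n₁+1/n₂)) = √(0.191325·0.808675·0.00239651) = √(0.000370788) = 0.019256.
z = (0.224837 − 0.163399)/0.019256 = 0.061438/0.019256 = 3.191.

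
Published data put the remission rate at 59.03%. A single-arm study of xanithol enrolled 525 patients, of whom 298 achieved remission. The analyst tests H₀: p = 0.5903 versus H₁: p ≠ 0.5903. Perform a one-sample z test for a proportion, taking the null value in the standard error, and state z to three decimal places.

p̂ = 298/525 = 0.56762.
Standard error under H₀: √(0.5903×0.4097/525) = 0.02146.
z = (0.56762 − 0.5903)/0.02146 = -0.02268/0.02146 = -1.057.
Two-sided p-value ≈ 2·Φ(−1.057) = 0.2906.

z = -1.057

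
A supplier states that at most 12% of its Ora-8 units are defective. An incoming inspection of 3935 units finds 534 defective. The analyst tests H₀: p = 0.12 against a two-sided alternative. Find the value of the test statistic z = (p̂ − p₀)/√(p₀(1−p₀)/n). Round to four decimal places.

p̂ = 534/3935 = 0.1357052.
Under H₀, SE = √(0.12·0.88/3935) = √(2.68361e-05) = 0.0051804.
z = (0.1357052 − 0.12)/0.0051804 = 0.0157052/0.0051804 = 3.0317.
p-value = 2·P(Z > 3.032) ≈ 0.0024.

z = 3.0317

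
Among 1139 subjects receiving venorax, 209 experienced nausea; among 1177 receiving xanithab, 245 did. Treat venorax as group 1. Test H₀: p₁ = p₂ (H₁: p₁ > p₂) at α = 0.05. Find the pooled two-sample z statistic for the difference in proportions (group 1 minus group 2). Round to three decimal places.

p̂₁ = 209/1139 = 0.18349, p̂₂ = 245/1177 = 0.20816.
Pooled p̂ = (209+245)/(1139+1177) = 454/2316 = 0.19603.
SE = √(p̂(1−p̂)(1/n₁+1/n₂)) = √(0.19603·0.80397·0.00172758) = √(0.000272268) = 0.01650.
z = (0.18349 − 0.20816)/0.01650 = -0.02467/0.01650 = -1.495.
p-value = P(Z > -1.495) ≈ 0.9325, so at α = 0.05 we fail to reject H₀.

z = -1.495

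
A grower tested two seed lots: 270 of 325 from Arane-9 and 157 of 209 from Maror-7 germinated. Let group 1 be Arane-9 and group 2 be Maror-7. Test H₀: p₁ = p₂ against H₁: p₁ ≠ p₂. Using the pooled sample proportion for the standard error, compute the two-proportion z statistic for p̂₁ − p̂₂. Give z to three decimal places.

p̂₁ = 270/325 ≈ 0.83077, p̂₂ = 157/209 ≈ 0.75120.
Pooled p̂ = (270+157)/(325+209) = 427/534 = 0.79963.
SE = √(0.160225 × 0.00786161) = 0.03549.
z = (0.83077 − 0.75120)/0.03549 = 0.07957/0.03549 = 2.242.
Two-sided p-value ≈ 2·Φ(−2.242) = 0.0250.

z = 2.242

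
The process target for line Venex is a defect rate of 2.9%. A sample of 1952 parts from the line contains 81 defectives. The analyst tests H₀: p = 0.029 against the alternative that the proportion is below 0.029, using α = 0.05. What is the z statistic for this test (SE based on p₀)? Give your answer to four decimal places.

z = 3.2900

p̂ = 81/1952 ≈ 0.0414959.
SE = √(p₀(1−p₀)/n) = √(0.028159/1952) = 0.0037981.
z = (0.0414959 − 0.029)/0.0037981 = 0.0124959/0.0037981 = 3.2900.
p-value = P(Z < 3.290) ≈ 0.9995, so at α = 0.05 we fail to reject H₀.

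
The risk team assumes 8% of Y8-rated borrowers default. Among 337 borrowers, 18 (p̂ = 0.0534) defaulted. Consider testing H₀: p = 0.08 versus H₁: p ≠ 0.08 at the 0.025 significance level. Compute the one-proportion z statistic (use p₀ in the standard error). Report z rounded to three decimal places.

z = -1.799

p̂ = 18/337 ≈ 0.05341.
Under H₀, SE = √(0.08·0.92/337) = √(0.000218398) = 0.01478.
z = (0.05341 − 0.08)/0.01478 = -0.02659/0.01478 = -1.799.
p-value = 2·P(Z > 1.799) ≈ 0.0720, so at α = 0.025 we fail to reject H₀.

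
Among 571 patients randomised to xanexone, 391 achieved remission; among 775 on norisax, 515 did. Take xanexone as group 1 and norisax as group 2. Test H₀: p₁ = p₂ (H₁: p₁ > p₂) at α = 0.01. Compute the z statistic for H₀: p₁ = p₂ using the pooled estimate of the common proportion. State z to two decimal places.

p̂₁ = 391/571 = 0.6848, p̂₂ = 515/775 = 0.6645.
Pooled p̂ = (391+515)/(571+775) = 906/1346 = 0.6731.
SE = √(p̂(1−p̂)(1/n₁+1/n₂)) = √(0.6731·0.3269·0.00304164) = √(0.000669265) = 0.0259.
z = (0.6848 − 0.6645)/0.0259 = 0.0203/0.0259 = 0.78.
p-value = P(Z > 0.783) ≈ 0.2169. With α = 0.01, fail to reject H₀.

z = 0.78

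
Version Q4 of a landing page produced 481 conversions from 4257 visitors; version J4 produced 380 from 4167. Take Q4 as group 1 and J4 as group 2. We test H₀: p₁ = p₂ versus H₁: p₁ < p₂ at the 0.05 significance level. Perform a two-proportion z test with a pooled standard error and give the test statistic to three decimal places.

p̂₁ = 481/4257 ≈ 0.112990, p̂₂ = 380/4167 ≈ 0.091193.
Pooled p̂ = (481+380)/(4257+4167) = 861/8424 = 0.102208.
SE = √(0.0917615 × 0.000474888) = 0.006601.
z = (0.112990 − 0.091193)/0.006601 = 0.021797/0.006601 = 3.302.
p-value = P(Z < 3.302) ≈ 0.9995; since p > α = 0.05, fail to reject H₀.

z = 3.302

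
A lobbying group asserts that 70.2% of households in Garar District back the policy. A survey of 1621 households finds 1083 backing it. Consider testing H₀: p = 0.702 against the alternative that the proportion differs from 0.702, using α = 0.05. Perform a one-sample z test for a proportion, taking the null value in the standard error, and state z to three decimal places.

p̂ = 1083/1621 ≈ 0.668106.
Standard error under H₀: √(0.702×0.298/1621) = 0.011360.
z = (0.668106 − 0.702)/0.011360 = -0.033894/0.011360 = -2.984.
Two-sided p-value ≈ 2·Φ(−2.984) = 0.0028. With α = 0.05, reject H₀.

z = -2.984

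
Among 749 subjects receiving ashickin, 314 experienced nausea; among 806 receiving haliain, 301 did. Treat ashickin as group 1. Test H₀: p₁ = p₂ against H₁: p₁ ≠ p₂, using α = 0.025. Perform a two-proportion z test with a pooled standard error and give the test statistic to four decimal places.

p̂₁ = 314/749 ≈ 0.419226, p̂₂ = 301/806 ≈ 0.373449.
Pooled p̂ = (314+301)/(749+806) = 615/1555 = 0.395498.
SE = √(p̂(1−p̂)(1/n₁+1/n₂)) = √(0.395498·0.604502·0.00257581) = √(0.000615823) = 0.024816.
z = (0.419226 − 0.373449)/0.024816 = 0.045777/0.024816 = 1.8447.
Two-sided p-value ≈ 2·Φ(−1.845) = 0.0651; since p > α = 0.025, fail to reject H₀.

z = 1.8447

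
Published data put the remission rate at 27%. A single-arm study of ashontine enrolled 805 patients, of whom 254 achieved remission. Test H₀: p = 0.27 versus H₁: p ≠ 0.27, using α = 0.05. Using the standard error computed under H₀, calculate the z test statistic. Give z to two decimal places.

z = 2.91

p̂ = 254/805 ≈ 0.31553.
SE = √(p₀(1−p₀)/n) = √(0.1971/805) = 0.01565.
z = (0.31553 − 0.27)/0.01565 = 0.04553/0.01565 = 2.91.
Two-sided p-value ≈ 2·Φ(−2.910) = 0.0036. With α = 0.05, reject H₀.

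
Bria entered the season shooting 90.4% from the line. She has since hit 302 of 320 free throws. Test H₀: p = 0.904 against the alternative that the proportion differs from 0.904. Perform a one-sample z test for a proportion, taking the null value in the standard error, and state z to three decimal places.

p̂ = 302/320 ≈ 0.943750.
SE = √(p₀(1−p₀)/n) = √(0.086784/320) = 0.016468.
z = (0.943750 − 0.904)/0.016468 = 0.039750/0.016468 = 2.414.

z = 2.414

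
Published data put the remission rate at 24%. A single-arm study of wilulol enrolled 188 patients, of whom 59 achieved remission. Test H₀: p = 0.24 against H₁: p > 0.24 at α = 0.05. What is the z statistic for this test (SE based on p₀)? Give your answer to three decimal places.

z = 2.370

p̂ = 59/188 = 0.31383.
Under H₀, SE = √(0.24·0.76/188) = √(0.000970213) = 0.03115.
z = (0.31383 − 0.24)/0.03115 = 0.07383/0.03115 = 2.370.
p-value = P(Z > 2.370) ≈ 0.0089; since p < α = 0.05, reject H₀.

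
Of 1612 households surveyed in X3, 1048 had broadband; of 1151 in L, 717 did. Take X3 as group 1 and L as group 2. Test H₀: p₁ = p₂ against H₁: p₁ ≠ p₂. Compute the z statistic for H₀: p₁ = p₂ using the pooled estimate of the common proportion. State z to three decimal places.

p̂₁ = 1048/1612 ≈ 0.650124, p̂₂ = 717/1151 ≈ 0.622937.
Pooled p̂ = (1048+717)/(1612+1151) = 1765/2763 = 0.638798.
SE = √(0.230735 × 0.00148916) = 0.018536.
z = (0.650124 − 0.622937)/0.018536 = 0.027187/0.018536 = 1.467.

z = 1.467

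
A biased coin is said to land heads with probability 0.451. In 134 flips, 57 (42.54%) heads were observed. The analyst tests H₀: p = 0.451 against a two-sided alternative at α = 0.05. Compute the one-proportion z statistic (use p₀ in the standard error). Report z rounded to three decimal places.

z = -0.596

p̂ = 57/134 ≈ 0.42537.
Standard error under H₀: √(0.451×0.549/134) = 0.04299.
z = (0.42537 − 0.451)/0.04299 = -0.02563/0.04299 = -0.596.
p-value = 2·P(Z > 0.596) ≈ 0.5511. With α = 0.05, fail to reject H₀.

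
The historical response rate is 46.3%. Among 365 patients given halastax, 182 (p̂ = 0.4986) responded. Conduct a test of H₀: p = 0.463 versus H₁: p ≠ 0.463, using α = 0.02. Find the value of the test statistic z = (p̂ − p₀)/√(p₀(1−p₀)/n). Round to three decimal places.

z = 1.365

p̂ = 182/365 ≈ 0.49863.
Standard error under H₀: √(0.463×0.537/365) = 0.02610.
z = (0.49863 − 0.463)/0.02610 = 0.03563/0.02610 = 1.365.
Two-sided p-value ≈ 2·Φ(−1.365) = 0.1722; since p > α = 0.02, fail to reject H₀.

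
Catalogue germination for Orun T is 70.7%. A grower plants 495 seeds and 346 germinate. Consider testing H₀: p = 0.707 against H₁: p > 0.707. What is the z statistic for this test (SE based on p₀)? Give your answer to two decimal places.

z = -0.39

p̂ = 346/495 ≈ 0.6990.
Under H₀, SE = √(0.707·0.293/495) = √(0.000418487) = 0.0205.
z = (0.6990 − 0.707)/0.0205 = -0.0080/0.0205 = -0.39.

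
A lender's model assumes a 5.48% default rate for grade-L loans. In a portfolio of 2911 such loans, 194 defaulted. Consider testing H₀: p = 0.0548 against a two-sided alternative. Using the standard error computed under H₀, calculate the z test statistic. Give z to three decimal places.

p̂ = 194/2911 ≈ 0.066644.
Standard error under H₀: √(0.0548×0.9452/2911) = 0.004218.
z = (0.066644 − 0.0548)/0.004218 = 0.011844/0.004218 = 2.808.
Two-sided p-value ≈ 2·Φ(−2.808) = 0.0050.

z = 2.808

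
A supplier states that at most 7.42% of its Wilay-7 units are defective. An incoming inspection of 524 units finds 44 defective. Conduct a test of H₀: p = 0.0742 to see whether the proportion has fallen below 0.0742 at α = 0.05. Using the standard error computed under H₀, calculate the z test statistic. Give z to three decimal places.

z = 0.853

p̂ = 44/524 ≈ 0.08397.
Standard error under H₀: √(0.0742×0.9258/524) = 0.01145.
z = (0.08397 − 0.0742)/0.01145 = 0.00977/0.01145 = 0.853.
p-value = P(Z < 0.853) ≈ 0.8032. With α = 0.05, fail to reject H₀.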